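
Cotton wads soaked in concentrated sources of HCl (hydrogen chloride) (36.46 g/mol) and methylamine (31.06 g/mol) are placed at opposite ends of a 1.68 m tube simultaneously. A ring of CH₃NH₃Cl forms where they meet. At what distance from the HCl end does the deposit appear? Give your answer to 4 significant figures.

0.8064 m

The fronts meet when d_HCl + d_CH₃NH₂ = L with d_HCl/d_CH₃NH₂ = √(M_CH₃NH₂/M_HCl) (Graham's law). Here √(M_CH₃NH₂/M_HCl) = √(31.06/36.46) = 0.9230.
With d_HCl + d_CH₃NH₂ = 1.68 m, d_CH₃NH₂ = 1.68/(1 + 0.9230) = 0.8736 m.
d_HCl = 1.68 − 0.8736 = 0.8064 m.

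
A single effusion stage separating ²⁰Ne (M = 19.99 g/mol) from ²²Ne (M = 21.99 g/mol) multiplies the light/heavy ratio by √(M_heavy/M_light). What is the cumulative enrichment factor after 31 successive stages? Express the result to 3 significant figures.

4.38

After 31 stages the ratio has grown by (√(21.99/19.99))^31 = (21.99/19.99)^(31/2).
= 1.10005^(31/2) = 4.38.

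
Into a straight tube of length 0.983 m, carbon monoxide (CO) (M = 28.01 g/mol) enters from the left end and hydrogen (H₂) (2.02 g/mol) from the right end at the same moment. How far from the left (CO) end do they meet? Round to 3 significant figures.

0.208 m

In equal time, each gas travels a distance ∝ its rate ∝ 1/√M, so d_CO/d_H₂ = √(M_H₂/M_CO) = √(2.02/28.01) = 0.2685.
With d_CO + d_H₂ = 0.983 m, d_H₂ = 0.983/(1 + 0.2685) = 0.7749 m.
d_CO = 0.983 − 0.7749 = 0.208 m.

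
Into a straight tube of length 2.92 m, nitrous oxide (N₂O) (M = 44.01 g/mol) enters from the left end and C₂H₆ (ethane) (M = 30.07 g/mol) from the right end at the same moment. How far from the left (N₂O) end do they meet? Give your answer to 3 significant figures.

Graham's law gives d_N₂O/d_C₂H₆ = rate_N₂O/rate_C₂H₆ = √(M_C₂H₆/M_N₂O) = √(30.07/44.01) = 0.8266.
With d_N₂O + d_C₂H₆ = 2.92 m, d_C₂H₆ = 2.92/(1 + 0.8266) = 1.599 m.
d_N₂O = 2.92 − 1.599 = 1.32 m.

1.32 m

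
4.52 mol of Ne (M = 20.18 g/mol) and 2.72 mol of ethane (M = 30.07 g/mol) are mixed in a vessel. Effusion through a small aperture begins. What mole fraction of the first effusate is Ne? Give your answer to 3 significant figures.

0.670

Rate_i ∝ x_i/√M_i (Graham's law weighted by mole fraction), so the effusate composition follows n_i/√M_i.
x_Ne(eff) = (n_Ne/√M_Ne) / (n_Ne/√M_Ne + n_C₂H₆/√M_C₂H₆)
= (4.52/√20.18) / (4.52/√20.18 + 2.72/√30.07) = 1.006/(1.006 + 0.4960) = 0.670.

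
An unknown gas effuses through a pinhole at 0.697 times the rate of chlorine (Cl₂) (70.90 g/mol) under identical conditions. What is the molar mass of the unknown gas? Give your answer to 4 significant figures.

Graham's law gives rate_X/rate_Cl₂ = √(M_Cl₂/M_X).
0.697 = √(70.90/M_X)
M_X = 70.90 / 0.697² = 70.90 / 0.4858 = 145.9 g/mol

145.9 g/mol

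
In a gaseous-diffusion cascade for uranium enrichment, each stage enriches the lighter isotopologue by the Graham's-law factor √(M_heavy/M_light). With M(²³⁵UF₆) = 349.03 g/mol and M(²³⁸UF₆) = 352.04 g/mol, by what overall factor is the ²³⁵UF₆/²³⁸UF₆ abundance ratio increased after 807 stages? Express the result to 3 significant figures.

The single-stage factor is √(M_heavy/M_light), so 807 stages give [√(352.04/349.03)]^807 = (352.04/349.03)^(807/2).
= 1.00862^(807/2) = 32.0.

32.0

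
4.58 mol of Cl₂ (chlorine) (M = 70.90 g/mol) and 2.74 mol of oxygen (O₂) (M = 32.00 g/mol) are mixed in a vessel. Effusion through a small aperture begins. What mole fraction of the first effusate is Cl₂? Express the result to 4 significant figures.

Effusion rate of each component ∝ n_i/√M_i (partial pressure × 1/√M).
x_Cl₂(eff) = (n_Cl₂/√M_Cl₂) / (n_Cl₂/√M_Cl₂ + n_O₂/√M_O₂)
= (4.58/√70.90) / (4.58/√70.90 + 2.74/√32.00) = 0.5439/(0.5439 + 0.4844) = 0.5290.

0.5290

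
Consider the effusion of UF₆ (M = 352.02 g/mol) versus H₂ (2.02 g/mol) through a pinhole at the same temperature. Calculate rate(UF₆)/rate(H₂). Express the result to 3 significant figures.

Graham's law gives rate_UF₆/rate_H₂ = √(M_H₂/M_UF₆) = √(2.02/352.02) = √0.005738 = 0.0758.

0.0758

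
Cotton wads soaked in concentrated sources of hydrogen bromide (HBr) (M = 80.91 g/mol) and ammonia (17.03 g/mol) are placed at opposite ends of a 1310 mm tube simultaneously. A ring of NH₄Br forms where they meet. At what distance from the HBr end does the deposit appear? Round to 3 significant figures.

412 mm

In equal time, each gas travels a distance ∝ its rate ∝ 1/√M, so d_HBr/d_NH₃ = √(M_NH₃/M_HBr) = √(17.03/80.91) = 0.4588.
With d_HBr + d_NH₃ = 1310 mm, d_NH₃ = 1310/(1 + 0.4588) = 898.0 mm.
d_HBr = 1310 − 898.0 = 412 mm.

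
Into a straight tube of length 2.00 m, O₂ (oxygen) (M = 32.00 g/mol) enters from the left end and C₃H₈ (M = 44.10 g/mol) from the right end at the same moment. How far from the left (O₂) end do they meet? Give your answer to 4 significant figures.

1.080 m

In equal time, each gas travels a distance ∝ its rate ∝ 1/√M, so d_O₂/d_C₃H₈ = √(M_C₃H₈/M_O₂) = √(44.10/32.00) = 1.174.
With d_O₂ + d_C₃H₈ = 2.00 m, d_C₃H₈ = 2.00/(1 + 1.174) = 0.9200 m.
d_O₂ = 2.00 − 0.9200 = 1.080 m.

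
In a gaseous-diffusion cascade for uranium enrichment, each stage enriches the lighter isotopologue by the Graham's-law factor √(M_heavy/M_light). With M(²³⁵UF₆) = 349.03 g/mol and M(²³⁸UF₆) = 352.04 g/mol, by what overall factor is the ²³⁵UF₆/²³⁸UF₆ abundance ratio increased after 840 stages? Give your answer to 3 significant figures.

36.8

Overall factor = α^840 with α = √(352.04/349.03), i.e. (352.04/349.03)^(840/2).
= 1.00862^420 = 36.8.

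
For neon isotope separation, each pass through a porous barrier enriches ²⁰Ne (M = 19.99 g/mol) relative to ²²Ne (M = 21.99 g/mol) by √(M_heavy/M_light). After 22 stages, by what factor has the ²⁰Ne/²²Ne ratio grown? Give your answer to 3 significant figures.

2.85

After 22 stages the ratio has grown by (√(21.99/19.99))^22 = (21.99/19.99)^(22/2).
= 1.10005^11 = 2.85.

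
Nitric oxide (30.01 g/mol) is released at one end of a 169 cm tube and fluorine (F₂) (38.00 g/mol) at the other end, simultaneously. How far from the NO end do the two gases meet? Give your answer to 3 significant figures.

89.5 cm

The fronts meet when d_NO + d_F₂ = L with d_NO/d_F₂ = √(M_F₂/M_NO) (Graham's law). Here √(M_F₂/M_NO) = √(38.00/30.01) = 1.125.
With d_NO + d_F₂ = 169 cm, d_F₂ = 169/(1 + 1.125) = 79.52 cm.
d_NO = 169 − 79.52 = 89.5 cm.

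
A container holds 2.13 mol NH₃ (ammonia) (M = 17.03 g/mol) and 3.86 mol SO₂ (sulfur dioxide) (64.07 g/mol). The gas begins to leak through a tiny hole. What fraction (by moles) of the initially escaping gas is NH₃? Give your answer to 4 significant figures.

The effusion rate of species i is ∝ p_i/√M_i ∝ n_i/√M_i.
Mole fraction of NH₃ in the effusate = (n_NH₃/√M_NH₃) / (n_NH₃/√M_NH₃ + n_SO₂/√M_SO₂)
= (2.13/√17.03) / (2.13/√17.03 + 3.86/√64.07) = 0.5161/(0.5161 + 0.4822) = 0.5170.

0.5170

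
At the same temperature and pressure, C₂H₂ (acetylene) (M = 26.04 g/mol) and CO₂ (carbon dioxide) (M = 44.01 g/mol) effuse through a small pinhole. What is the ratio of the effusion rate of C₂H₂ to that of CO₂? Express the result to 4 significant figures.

Since effusion rate ∝ 1/√M, rate_C₂H₂/rate_CO₂ = √(M_CO₂/M_C₂H₂) = √(44.01/26.04) = √1.690 = 1.300.

1.300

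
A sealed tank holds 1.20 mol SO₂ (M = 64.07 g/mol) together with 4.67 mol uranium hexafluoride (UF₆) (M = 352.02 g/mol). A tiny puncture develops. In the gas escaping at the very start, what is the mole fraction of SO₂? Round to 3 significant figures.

Effusion rate of each component ∝ n_i/√M_i (partial pressure × 1/√M).
Mole fraction of SO₂ in the effusate = (n_SO₂/√M_SO₂) / (n_SO₂/√M_SO₂ + n_UF₆/√M_UF₆)
= (1.20/√64.07) / (1.20/√64.07 + 4.67/√352.02) = 0.1499/(0.1499 + 0.2489) = 0.376.

0.376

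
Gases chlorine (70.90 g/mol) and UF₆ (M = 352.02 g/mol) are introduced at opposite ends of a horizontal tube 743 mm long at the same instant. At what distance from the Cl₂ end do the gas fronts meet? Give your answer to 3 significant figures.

513 mm

Distances travelled in equal time are proportional to diffusion rates, so d_Cl₂/d_UF₆ = √(M_UF₆/M_Cl₂) = √(352.02/70.90) = 2.228.
With d_Cl₂ + d_UF₆ = 743 mm, d_UF₆ = 743/(1 + 2.228) = 230.2 mm.
d_Cl₂ = 743 − 230.2 = 513 mm.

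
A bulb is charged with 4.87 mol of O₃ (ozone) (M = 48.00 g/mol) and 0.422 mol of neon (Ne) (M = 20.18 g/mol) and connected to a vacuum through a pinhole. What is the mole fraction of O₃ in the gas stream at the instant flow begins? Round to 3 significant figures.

Effusion rate of each component ∝ n_i/√M_i (partial pressure × 1/√M).
So x_O₃ in the escaping gas = (n_O₃/√M_O₃) / Σ(n_i/√M_i)
= (4.87/√48.00) / (4.87/√48.00 + 0.422/√20.18) = 0.7029/(0.7029 + 0.09394) = 0.882.

0.882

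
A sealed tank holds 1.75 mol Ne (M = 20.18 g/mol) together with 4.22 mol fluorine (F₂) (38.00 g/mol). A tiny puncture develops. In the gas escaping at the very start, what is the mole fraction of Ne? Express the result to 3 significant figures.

Rate_i ∝ x_i/√M_i (Graham's law weighted by mole fraction), so the effusate composition follows n_i/√M_i.
Mole fraction of Ne in the effusate = (n_Ne/√M_Ne) / (n_Ne/√M_Ne + n_F₂/√M_F₂)
= (1.75/√20.18) / (1.75/√20.18 + 4.22/√38.00) = 0.3896/(0.3896 + 0.6846) = 0.363.

0.363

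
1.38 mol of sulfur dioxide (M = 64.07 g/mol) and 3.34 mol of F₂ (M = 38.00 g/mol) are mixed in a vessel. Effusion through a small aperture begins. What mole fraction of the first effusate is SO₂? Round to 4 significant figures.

0.2414

The effusion rate of species i is ∝ p_i/√M_i ∝ n_i/√M_i.
So x_SO₂ in the escaping gas = (n_SO₂/√M_SO₂) / Σ(n_i/√M_i)
= (1.38/√64.07) / (1.38/√64.07 + 3.34/√38.00) = 0.1724/(0.1724 + 0.5418) = 0.2414.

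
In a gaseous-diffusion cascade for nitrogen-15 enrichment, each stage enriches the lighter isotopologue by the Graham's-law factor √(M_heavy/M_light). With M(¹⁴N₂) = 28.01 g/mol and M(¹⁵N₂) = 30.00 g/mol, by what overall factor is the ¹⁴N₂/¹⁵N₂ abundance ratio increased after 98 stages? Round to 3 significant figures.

Each stage multiplies the ratio by α = √(30.00/28.01), so after 98 stages the overall factor is α^98 = (30.00/28.01)^(98/2).
= 1.07105^49 = 28.9.

28.9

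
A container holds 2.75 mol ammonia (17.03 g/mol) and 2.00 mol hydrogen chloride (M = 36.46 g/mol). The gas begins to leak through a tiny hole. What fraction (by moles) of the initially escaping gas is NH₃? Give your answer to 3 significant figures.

0.668

Each component's effusion rate ∝ (its partial pressure)·(1/√M) ∝ n_i/√M_i.
Mole fraction of NH₃ in the effusate = (n_NH₃/√M_NH₃) / (n_NH₃/√M_NH₃ + n_HCl/√M_HCl)
= (2.75/√17.03) / (2.75/√17.03 + 2.00/√36.46) = 0.6664/(0.6664 + 0.3312) = 0.668.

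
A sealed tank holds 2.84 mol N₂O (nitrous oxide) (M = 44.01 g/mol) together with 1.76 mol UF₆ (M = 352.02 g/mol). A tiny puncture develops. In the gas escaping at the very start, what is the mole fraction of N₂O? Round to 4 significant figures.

Effusion rate of each component ∝ n_i/√M_i (partial pressure × 1/√M).
Mole fraction of N₂O in the effusate = (n_N₂O/√M_N₂O) / (n_N₂O/√M_N₂O + n_UF₆/√M_UF₆)
= (2.84/√44.01) / (2.84/√44.01 + 1.76/√352.02) = 0.4281/(0.4281 + 0.09381) = 0.8203.

0.8203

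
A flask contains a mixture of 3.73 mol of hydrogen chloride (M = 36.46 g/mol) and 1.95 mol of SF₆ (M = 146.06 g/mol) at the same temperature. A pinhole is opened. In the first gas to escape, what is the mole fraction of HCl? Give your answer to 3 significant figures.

Rate_i ∝ x_i/√M_i (Graham's law weighted by mole fraction), so the effusate composition follows n_i/√M_i.
Mole fraction of HCl in the effusate = (n_HCl/√M_HCl) / (n_HCl/√M_HCl + n_SF₆/√M_SF₆)
= (3.73/√36.46) / (3.73/√36.46 + 1.95/√146.06) = 0.6177/(0.6177 + 0.1613) = 0.793.

0.793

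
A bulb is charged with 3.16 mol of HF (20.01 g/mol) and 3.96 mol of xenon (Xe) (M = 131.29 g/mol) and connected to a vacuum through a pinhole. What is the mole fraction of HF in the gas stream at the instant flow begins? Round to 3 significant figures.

0.671

Each component's effusion rate ∝ (its partial pressure)·(1/√M) ∝ n_i/√M_i.
So x_HF in the escaping gas = (n_HF/√M_HF) / Σ(n_i/√M_i)
= (3.16/√20.01) / (3.16/√20.01 + 3.96/√131.29) = 0.7064/(0.7064 + 0.3456) = 0.671.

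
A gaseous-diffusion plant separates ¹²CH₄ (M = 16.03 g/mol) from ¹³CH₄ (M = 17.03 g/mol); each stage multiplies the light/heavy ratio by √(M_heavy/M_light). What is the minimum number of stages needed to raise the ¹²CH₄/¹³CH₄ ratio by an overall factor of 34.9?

Single-stage factor α = √(17.03/16.03), so ln α = ½ ln(1.06238) = 0.03026.
Need α^N ≥ 34.9 ⇒ N ≥ ln(34.9) / ln α = 3.552 / 0.03026 = 117.41.
Minimum whole number of stages: N = 118.

118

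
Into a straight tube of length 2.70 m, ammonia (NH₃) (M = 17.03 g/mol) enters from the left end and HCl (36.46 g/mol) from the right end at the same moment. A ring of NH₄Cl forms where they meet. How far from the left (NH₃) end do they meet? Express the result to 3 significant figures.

The fronts meet when d_NH₃ + d_HCl = L with d_NH₃/d_HCl = √(M_HCl/M_NH₃) (Graham's law). Here √(M_HCl/M_NH₃) = √(36.46/17.03) = 1.463.
With d_NH₃ + d_HCl = 2.70 m, d_HCl = 2.70/(1 + 1.463) = 1.096 m.
d_NH₃ = 2.70 − 1.096 = 1.60 m.

1.60 m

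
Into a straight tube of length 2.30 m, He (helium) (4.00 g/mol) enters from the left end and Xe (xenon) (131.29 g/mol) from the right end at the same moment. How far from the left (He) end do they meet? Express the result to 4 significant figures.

In equal time, each gas travels a distance ∝ its rate ∝ 1/√M, so d_He/d_Xe = √(M_Xe/M_He) = √(131.29/4.00) = 5.729.
With d_He + d_Xe = 2.30 m, d_Xe = 2.30/(1 + 5.729) = 0.3418 m.
d_He = 2.30 − 0.3418 = 1.958 m.

1.958 m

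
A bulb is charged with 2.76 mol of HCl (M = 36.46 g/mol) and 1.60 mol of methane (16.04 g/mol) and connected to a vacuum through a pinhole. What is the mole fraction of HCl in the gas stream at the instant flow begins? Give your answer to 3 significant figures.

Effusion rate of each component ∝ n_i/√M_i (partial pressure × 1/√M).
x_HCl(eff) = (n_HCl/√M_HCl) / (n_HCl/√M_HCl + n_CH₄/√M_CH₄)
= (2.76/√36.46) / (2.76/√36.46 + 1.60/√16.04) = 0.4571/(0.4571 + 0.3995) = 0.534.

0.534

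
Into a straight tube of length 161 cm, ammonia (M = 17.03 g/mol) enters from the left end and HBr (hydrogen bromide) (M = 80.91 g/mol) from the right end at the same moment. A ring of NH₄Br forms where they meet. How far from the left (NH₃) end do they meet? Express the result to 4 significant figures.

110.4 cm

Distances travelled in equal time are proportional to diffusion rates, so d_NH₃/d_HBr = √(M_HBr/M_NH₃) = √(80.91/17.03) = 2.180.
With d_NH₃ + d_HBr = 161 cm, d_HBr = 161/(1 + 2.180) = 50.63 cm.
d_NH₃ = 161 − 50.63 = 110.4 cm.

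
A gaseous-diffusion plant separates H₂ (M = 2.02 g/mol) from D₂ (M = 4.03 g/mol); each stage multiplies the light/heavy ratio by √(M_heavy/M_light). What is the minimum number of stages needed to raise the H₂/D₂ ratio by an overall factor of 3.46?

4

With α = √(4.03/2.02) per stage, ln α = ½ ln(1.99505) = 0.3453.
Need α^N ≥ 3.46 ⇒ N ≥ ln(3.46) / ln α = 1.241 / 0.3453 = 3.59.
Rounding up, N = 4 stages.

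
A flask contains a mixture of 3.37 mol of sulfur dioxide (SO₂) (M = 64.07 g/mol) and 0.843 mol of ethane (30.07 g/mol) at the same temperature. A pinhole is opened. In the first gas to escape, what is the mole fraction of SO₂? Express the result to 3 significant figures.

Rate_i ∝ x_i/√M_i (Graham's law weighted by mole fraction), so the effusate composition follows n_i/√M_i.
So x_SO₂ in the escaping gas = (n_SO₂/√M_SO₂) / Σ(n_i/√M_i)
= (3.37/√64.07) / (3.37/√64.07 + 0.843/√30.07) = 0.4210/(0.4210 + 0.1537) = 0.733.

0.733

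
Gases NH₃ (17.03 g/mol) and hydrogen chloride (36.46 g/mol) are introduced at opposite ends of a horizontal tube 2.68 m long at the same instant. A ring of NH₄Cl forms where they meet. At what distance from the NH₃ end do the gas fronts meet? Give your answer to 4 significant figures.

The fronts meet when d_NH₃ + d_HCl = L with d_NH₃/d_HCl = √(M_HCl/M_NH₃) (Graham's law). Here √(M_HCl/M_NH₃) = √(36.46/17.03) = 1.463.
With d_NH₃ + d_HCl = 2.68 m, d_HCl = 2.68/(1 + 1.463) = 1.088 m.
d_NH₃ = 2.68 − 1.088 = 1.592 m.

1.592 m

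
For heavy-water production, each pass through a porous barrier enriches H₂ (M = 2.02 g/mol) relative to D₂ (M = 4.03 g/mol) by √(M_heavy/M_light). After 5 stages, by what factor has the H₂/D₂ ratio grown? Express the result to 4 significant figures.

5.622

The single-stage factor is √(M_heavy/M_light), so 5 stages give [√(4.03/2.02)]^5 = (4.03/2.02)^(5/2).
= 1.99505^(5/2) = 5.622.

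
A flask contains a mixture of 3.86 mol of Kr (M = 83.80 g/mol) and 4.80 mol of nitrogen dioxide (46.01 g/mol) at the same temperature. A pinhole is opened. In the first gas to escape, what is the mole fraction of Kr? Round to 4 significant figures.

The effusion rate of species i is ∝ p_i/√M_i ∝ n_i/√M_i.
Mole fraction of Kr in the effusate = (n_Kr/√M_Kr) / (n_Kr/√M_Kr + n_NO₂/√M_NO₂)
= (3.86/√83.80) / (3.86/√83.80 + 4.80/√46.01) = 0.4217/(0.4217 + 0.7076) = 0.3734.

0.3734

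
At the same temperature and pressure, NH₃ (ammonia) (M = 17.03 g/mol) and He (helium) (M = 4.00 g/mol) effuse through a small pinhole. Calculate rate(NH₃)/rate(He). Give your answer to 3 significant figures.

0.485

By Graham's law, rate_NH₃/rate_He = √(M_He/M_NH₃) = √(4.00/17.03) = √0.2349 = 0.485.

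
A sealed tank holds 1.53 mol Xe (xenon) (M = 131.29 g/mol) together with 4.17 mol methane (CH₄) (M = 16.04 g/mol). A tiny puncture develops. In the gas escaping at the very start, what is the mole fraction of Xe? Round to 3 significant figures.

Effusion rate of each component ∝ n_i/√M_i (partial pressure × 1/√M).
So x_Xe in the escaping gas = (n_Xe/√M_Xe) / Σ(n_i/√M_i)
= (1.53/√131.29) / (1.53/√131.29 + 4.17/√16.04) = 0.1335/(0.1335 + 1.041) = 0.114.

0.114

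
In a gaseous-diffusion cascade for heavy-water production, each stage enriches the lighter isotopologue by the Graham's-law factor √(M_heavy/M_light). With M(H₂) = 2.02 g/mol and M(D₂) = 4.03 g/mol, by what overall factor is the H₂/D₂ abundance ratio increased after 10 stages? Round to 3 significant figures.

31.6

Overall factor = α^10 with α = √(4.03/2.02), i.e. (4.03/2.02)^(10/2).
= 1.99505^5 = 31.6.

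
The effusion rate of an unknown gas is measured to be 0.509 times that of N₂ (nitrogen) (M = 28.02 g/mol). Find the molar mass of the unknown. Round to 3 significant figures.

Since effusion rate ∝ 1/√M, rate_X/rate_N₂ = √(M_N₂/M_X).
0.509 = √(28.02/M_X)
M_X = 28.02 / 0.509² = 28.02 / 0.2591 = 108 g/mol

108 g/mol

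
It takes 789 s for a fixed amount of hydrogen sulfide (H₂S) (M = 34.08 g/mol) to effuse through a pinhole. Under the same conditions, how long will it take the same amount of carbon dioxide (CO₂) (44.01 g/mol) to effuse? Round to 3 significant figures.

897 s

Graham's law gives t_CO₂/t_H₂S = √(M_CO₂/M_H₂S) = √(44.01/34.08) = √1.291 = 1.136.
So the time for CO₂ is 789 × 1.136 = 897 s.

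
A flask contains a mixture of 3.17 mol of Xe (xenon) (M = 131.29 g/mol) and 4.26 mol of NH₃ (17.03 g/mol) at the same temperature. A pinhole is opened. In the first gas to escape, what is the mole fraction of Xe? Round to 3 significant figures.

Effusion rate of each component ∝ n_i/√M_i (partial pressure × 1/√M).
Mole fraction of Xe in the effusate = (n_Xe/√M_Xe) / (n_Xe/√M_Xe + n_NH₃/√M_NH₃)
= (3.17/√131.29) / (3.17/√131.29 + 4.26/√17.03) = 0.2767/(0.2767 + 1.032) = 0.211.

0.211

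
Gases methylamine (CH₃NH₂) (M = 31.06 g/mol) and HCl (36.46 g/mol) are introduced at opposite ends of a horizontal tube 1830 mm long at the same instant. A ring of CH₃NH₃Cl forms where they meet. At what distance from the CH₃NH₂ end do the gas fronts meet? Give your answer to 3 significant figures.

Graham's law gives d_CH₃NH₂/d_HCl = rate_CH₃NH₂/rate_HCl = √(M_HCl/M_CH₃NH₂) = √(36.46/31.06) = 1.083.
With d_CH₃NH₂ + d_HCl = 1830 mm, d_HCl = 1830/(1 + 1.083) = 878.4 mm.
d_CH₃NH₂ = 1830 − 878.4 = 952 mm.

952 mm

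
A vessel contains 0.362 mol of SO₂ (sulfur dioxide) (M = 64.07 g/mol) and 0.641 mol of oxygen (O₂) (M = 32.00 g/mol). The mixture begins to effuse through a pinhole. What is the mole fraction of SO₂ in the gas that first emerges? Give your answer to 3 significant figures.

The effusion rate of species i is ∝ p_i/√M_i ∝ n_i/√M_i.
Mole fraction of SO₂ in the effusate = (n_SO₂/√M_SO₂) / (n_SO₂/√M_SO₂ + n_O₂/√M_O₂)
= (0.362/√64.07) / (0.362/√64.07 + 0.641/√32.00) = 0.04523/(0.04523 + 0.1133) = 0.285.

0.285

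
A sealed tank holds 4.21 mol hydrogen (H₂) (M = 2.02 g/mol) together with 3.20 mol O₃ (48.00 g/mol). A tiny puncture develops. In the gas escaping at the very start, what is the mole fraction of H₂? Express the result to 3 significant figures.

Effusion rate of each component ∝ n_i/√M_i (partial pressure × 1/√M).
So x_H₂ in the escaping gas = (n_H₂/√M_H₂) / Σ(n_i/√M_i)
= (4.21/√2.02) / (4.21/√2.02 + 3.20/√48.00) = 2.962/(2.962 + 0.4619) = 0.865.

0.865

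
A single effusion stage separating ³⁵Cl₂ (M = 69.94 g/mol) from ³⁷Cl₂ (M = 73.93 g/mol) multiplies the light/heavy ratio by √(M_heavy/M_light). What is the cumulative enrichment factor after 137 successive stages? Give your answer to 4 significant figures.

After 137 stages the ratio has grown by (√(73.93/69.94))^137 = (73.93/69.94)^(137/2).
= 1.05705^(137/2) = 44.72.

44.72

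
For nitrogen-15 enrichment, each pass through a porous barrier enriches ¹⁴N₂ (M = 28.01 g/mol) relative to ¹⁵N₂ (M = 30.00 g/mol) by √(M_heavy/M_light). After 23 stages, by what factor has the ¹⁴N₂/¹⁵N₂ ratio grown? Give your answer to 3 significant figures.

2.20

After 23 stages the ratio has grown by (√(30.00/28.01))^23 = (30.00/28.01)^(23/2).
= 1.07105^(23/2) = 2.20.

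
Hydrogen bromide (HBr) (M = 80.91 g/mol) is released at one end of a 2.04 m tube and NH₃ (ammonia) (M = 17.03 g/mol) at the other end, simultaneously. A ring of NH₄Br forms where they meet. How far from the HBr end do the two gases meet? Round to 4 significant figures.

0.6416 m

Graham's law gives d_HBr/d_NH₃ = rate_HBr/rate_NH₃ = √(M_NH₃/M_HBr) = √(17.03/80.91) = 0.4588.
With d_HBr + d_NH₃ = 2.04 m, d_NH₃ = 2.04/(1 + 0.4588) = 1.398 m.
d_HBr = 2.04 − 1.398 = 0.6416 m.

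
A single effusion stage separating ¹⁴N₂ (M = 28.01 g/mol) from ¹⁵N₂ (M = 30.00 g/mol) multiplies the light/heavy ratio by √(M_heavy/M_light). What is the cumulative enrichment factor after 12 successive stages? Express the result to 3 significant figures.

1.51

Overall factor = α^12 with α = √(30.00/28.01), i.e. (30.00/28.01)^(12/2).
= 1.07105^6 = 1.51.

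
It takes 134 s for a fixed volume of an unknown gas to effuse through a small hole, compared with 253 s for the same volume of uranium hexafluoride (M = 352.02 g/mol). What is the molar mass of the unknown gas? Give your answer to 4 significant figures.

Using Graham's law: t_X/t_UF₆ = √(M_X/M_UF₆).
134/253 = 0.5296 = √(M_X/352.02)
M_X = 352.02 × 0.5296² = 352.02 × 0.2805 = 98.75 g/mol

98.75 g/mol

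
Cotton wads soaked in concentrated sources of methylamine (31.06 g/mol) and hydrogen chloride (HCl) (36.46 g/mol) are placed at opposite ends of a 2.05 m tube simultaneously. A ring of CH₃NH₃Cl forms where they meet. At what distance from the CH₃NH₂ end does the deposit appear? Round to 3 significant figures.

1.07 m

In equal time, each gas travels a distance ∝ its rate ∝ 1/√M, so d_CH₃NH₂/d_HCl = √(M_HCl/M_CH₃NH₂) = √(36.46/31.06) = 1.083.
With d_CH₃NH₂ + d_HCl = 2.05 m, d_HCl = 2.05/(1 + 1.083) = 0.9839 m.
d_CH₃NH₂ = 2.05 − 0.9839 = 1.07 m.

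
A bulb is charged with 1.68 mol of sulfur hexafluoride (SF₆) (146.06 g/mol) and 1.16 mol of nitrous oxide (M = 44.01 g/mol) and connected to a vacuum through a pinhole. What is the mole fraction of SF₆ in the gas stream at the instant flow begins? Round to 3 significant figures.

0.443

Effusion rate of each component ∝ n_i/√M_i (partial pressure × 1/√M).
Mole fraction of SF₆ in the effusate = (n_SF₆/√M_SF₆) / (n_SF₆/√M_SF₆ + n_N₂O/√M_N₂O)
= (1.68/√146.06) / (1.68/√146.06 + 1.16/√44.01) = 0.1390/(0.1390 + 0.1749) = 0.443.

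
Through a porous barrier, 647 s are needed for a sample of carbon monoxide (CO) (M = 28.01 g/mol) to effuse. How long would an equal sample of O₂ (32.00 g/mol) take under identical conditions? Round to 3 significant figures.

692 s

Since effusion rate ∝ 1/√M, t_O₂/t_CO = √(M_O₂/M_CO) = √(32.00/28.01) = √1.142 = 1.069.
So the time for O₂ is 647 × 1.069 = 692 s.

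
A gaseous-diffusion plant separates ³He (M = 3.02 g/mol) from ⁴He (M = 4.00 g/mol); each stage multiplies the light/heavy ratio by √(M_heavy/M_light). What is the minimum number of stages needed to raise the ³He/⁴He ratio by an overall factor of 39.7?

Per stage α = (4.00/3.02)^(1/2) = 1.32450^0.5, giving ln α = 0.1405.
Need α^N ≥ 39.7 ⇒ N ≥ ln(39.7) / ln α = 3.681 / 0.1405 = 26.20.
So at least 27 stages are needed.

27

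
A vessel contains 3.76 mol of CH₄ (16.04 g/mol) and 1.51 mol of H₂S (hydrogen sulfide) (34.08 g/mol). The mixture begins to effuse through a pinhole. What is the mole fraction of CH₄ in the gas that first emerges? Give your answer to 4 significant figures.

0.7840

The effusion rate of species i is ∝ p_i/√M_i ∝ n_i/√M_i.
Mole fraction of CH₄ in the effusate = (n_CH₄/√M_CH₄) / (n_CH₄/√M_CH₄ + n_H₂S/√M_H₂S)
= (3.76/√16.04) / (3.76/√16.04 + 1.51/√34.08) = 0.9388/(0.9388 + 0.2587) = 0.7840.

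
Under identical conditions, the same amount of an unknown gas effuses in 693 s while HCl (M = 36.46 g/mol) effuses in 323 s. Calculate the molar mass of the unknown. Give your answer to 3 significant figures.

168 g/mol

From Graham's law, t_X/t_HCl = √(M_X/M_HCl).
693/323 = 2.146 = √(M_X/36.46)
M_X = 36.46 × 2.146² = 36.46 × 4.603 = 168 g/mol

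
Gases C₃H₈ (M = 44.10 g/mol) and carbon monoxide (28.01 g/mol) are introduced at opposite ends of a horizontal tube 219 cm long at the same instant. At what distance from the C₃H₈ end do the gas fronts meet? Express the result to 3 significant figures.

97.1 cm

In equal time, each gas travels a distance ∝ its rate ∝ 1/√M, so d_C₃H₈/d_CO = √(M_CO/M_C₃H₈) = √(28.01/44.10) = 0.7970.
With d_C₃H₈ + d_CO = 219 cm, d_CO = 219/(1 + 0.7970) = 121.9 cm.
d_C₃H₈ = 219 − 121.9 = 97.1 cm.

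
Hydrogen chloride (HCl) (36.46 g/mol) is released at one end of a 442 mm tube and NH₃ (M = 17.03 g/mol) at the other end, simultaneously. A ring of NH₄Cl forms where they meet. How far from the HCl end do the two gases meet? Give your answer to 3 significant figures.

The fronts meet when d_HCl + d_NH₃ = L with d_HCl/d_NH₃ = √(M_NH₃/M_HCl) (Graham's law). Here √(M_NH₃/M_HCl) = √(17.03/36.46) = 0.6834.
With d_HCl + d_NH₃ = 442 mm, d_NH₃ = 442/(1 + 0.6834) = 262.6 mm.
d_HCl = 442 − 262.6 = 179 mm.

179 mm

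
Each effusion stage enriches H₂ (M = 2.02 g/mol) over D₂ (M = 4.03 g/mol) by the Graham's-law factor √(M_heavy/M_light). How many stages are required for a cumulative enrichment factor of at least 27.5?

Single-stage factor α = √(4.03/2.02), so ln α = ½ ln(1.99505) = 0.3453.
Need α^N ≥ 27.5 ⇒ N ≥ ln(27.5) / ln α = 3.314 / 0.3453 = 9.60.
Rounding up, N = 10 stages.

10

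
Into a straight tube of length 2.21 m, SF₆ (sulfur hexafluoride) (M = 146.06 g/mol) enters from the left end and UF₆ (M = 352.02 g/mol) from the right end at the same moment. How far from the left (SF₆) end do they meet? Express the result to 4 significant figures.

In equal time, each gas travels a distance ∝ its rate ∝ 1/√M, so d_SF₆/d_UF₆ = √(M_UF₆/M_SF₆) = √(352.02/146.06) = 1.552.
With d_SF₆ + d_UF₆ = 2.21 m, d_UF₆ = 2.21/(1 + 1.552) = 0.8658 m.
d_SF₆ = 2.21 − 0.8658 = 1.344 m.

1.344 m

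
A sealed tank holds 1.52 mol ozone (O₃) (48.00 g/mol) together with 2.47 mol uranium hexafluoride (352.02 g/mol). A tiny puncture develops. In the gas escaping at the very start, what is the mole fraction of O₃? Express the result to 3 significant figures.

Each component's effusion rate ∝ (its partial pressure)·(1/√M) ∝ n_i/√M_i.
x_O₃(eff) = (n_O₃/√M_O₃) / (n_O₃/√M_O₃ + n_UF₆/√M_UF₆)
= (1.52/√48.00) / (1.52/√48.00 + 2.47/√352.02) = 0.2194/(0.2194 + 0.1316) = 0.625.

0.625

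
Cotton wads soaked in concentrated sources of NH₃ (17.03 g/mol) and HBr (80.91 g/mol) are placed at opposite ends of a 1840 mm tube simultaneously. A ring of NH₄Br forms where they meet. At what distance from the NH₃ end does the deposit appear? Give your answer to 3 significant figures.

1260 mm

In equal time, each gas travels a distance ∝ its rate ∝ 1/√M, so d_NH₃/d_HBr = √(M_HBr/M_NH₃) = √(80.91/17.03) = 2.180.
With d_NH₃ + d_HBr = 1840 mm, d_HBr = 1840/(1 + 2.180) = 578.7 mm.
d_NH₃ = 1840 − 578.7 = 1260 mm.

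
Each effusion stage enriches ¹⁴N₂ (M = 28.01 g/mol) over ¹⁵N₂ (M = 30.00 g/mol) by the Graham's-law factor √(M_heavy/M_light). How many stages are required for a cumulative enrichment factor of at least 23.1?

Single-stage factor α = √(30.00/28.01), so ln α = ½ ln(1.07105) = 0.03432.
Need α^N ≥ 23.1 ⇒ N ≥ ln(23.1) / ln α = 3.140 / 0.03432 = 91.49.
So at least 92 stages are needed.

92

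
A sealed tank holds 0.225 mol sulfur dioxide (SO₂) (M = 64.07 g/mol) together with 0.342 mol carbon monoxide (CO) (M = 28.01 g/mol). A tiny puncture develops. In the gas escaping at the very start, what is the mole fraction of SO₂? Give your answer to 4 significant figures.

0.3031

Rate_i ∝ x_i/√M_i (Graham's law weighted by mole fraction), so the effusate composition follows n_i/√M_i.
So x_SO₂ in the escaping gas = (n_SO₂/√M_SO₂) / Σ(n_i/√M_i)
= (0.225/√64.07) / (0.225/√64.07 + 0.342/√28.01) = 0.02811/(0.02811 + 0.06462) = 0.3031.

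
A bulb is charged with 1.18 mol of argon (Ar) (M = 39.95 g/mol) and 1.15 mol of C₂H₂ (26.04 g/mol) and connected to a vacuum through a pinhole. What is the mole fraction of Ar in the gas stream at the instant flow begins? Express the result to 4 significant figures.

Each component's effusion rate ∝ (its partial pressure)·(1/√M) ∝ n_i/√M_i.
x_Ar(eff) = (n_Ar/√M_Ar) / (n_Ar/√M_Ar + n_C₂H₂/√M_C₂H₂)
= (1.18/√39.95) / (1.18/√39.95 + 1.15/√26.04) = 0.1867/(0.1867 + 0.2254) = 0.4531.

0.4531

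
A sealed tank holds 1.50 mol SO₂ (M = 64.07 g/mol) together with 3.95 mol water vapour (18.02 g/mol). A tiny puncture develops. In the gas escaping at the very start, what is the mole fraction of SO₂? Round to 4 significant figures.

0.1676

Rate_i ∝ x_i/√M_i (Graham's law weighted by mole fraction), so the effusate composition follows n_i/√M_i.
x_SO₂(eff) = (n_SO₂/√M_SO₂) / (n_SO₂/√M_SO₂ + n_H₂O/√M_H₂O)
= (1.50/√64.07) / (1.50/√64.07 + 3.95/√18.02) = 0.1874/(0.1874 + 0.9305) = 0.1676.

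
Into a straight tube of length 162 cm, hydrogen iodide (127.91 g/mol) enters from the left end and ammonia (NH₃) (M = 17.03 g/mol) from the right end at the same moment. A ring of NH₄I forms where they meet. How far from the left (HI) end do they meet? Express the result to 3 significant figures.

43.3 cm

In equal time, each gas travels a distance ∝ its rate ∝ 1/√M, so d_HI/d_NH₃ = √(M_NH₃/M_HI) = √(17.03/127.91) = 0.3649.
With d_HI + d_NH₃ = 162 cm, d_NH₃ = 162/(1 + 0.3649) = 118.7 cm.
d_HI = 162 − 118.7 = 43.3 cm.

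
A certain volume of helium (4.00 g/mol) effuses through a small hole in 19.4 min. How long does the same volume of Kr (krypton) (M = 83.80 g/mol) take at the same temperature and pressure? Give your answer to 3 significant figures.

88.8 min

Using Graham's law: t_Kr/t_He = √(M_Kr/M_He) = √(83.80/4.00) = √20.95 = 4.577.
So the time for Kr is 19.4 × 4.577 = 88.8 min.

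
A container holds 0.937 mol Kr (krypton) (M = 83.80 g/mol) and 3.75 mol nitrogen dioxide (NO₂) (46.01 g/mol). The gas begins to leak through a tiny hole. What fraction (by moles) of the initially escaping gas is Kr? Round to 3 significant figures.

0.156

Rate_i ∝ x_i/√M_i (Graham's law weighted by mole fraction), so the effusate composition follows n_i/√M_i.
So x_Kr in the escaping gas = (n_Kr/√M_Kr) / Σ(n_i/√M_i)
= (0.937/√83.80) / (0.937/√83.80 + 3.75/√46.01) = 0.1024/(0.1024 + 0.5528) = 0.156.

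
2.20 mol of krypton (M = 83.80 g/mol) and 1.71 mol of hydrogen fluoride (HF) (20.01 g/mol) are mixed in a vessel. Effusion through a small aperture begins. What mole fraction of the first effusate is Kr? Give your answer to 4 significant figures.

0.3860

Each component's effusion rate ∝ (its partial pressure)·(1/√M) ∝ n_i/√M_i.
Mole fraction of Kr in the effusate = (n_Kr/√M_Kr) / (n_Kr/√M_Kr + n_HF/√M_HF)
= (2.20/√83.80) / (2.20/√83.80 + 1.71/√20.01) = 0.2403/(0.2403 + 0.3823) = 0.3860.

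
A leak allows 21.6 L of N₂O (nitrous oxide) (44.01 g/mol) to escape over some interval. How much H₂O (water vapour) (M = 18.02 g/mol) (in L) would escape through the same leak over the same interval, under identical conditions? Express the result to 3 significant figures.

Graham's law gives rate_H₂O/rate_N₂O = √(M_N₂O/M_H₂O) = √(44.01/18.02) = √2.442 = 1.563.
So the volume for H₂O is 21.6 × 1.563 = 33.8 L.

33.8 L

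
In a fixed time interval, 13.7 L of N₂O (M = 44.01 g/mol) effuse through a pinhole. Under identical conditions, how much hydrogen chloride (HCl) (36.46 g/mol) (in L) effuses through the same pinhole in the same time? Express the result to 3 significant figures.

15.1 L

By Graham's law, rate_HCl/rate_N₂O = √(M_N₂O/M_HCl) = √(44.01/36.46) = √1.207 = 1.099.
So the volume for HCl is 13.7 × 1.099 = 15.1 L.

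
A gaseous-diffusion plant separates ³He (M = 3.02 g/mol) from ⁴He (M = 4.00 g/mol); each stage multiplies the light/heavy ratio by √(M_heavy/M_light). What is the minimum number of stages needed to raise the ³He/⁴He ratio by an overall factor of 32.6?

Single-stage factor α = √(4.00/3.02), so ln α = ½ ln(1.32450) = 0.1405.
Need α^N ≥ 32.6 ⇒ N ≥ ln(32.6) / ln α = 3.484 / 0.1405 = 24.80.
So at least 25 stages are needed.

25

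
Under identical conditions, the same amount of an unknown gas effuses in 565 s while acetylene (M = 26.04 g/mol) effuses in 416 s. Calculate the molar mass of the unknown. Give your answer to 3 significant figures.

48.0 g/mol

Since effusion rate ∝ 1/√M, t_X/t_C₂H₂ = √(M_X/M_C₂H₂).
565/416 = 1.358 = √(M_X/26.04)
M_X = 26.04 × 1.358² = 26.04 × 1.845 = 48.0 g/mol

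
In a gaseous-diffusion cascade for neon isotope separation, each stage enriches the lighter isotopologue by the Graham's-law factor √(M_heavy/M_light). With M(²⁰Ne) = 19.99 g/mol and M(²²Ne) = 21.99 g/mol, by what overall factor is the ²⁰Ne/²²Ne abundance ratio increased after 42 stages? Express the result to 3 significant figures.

7.41

Overall factor = α^42 with α = √(21.99/19.99), i.e. (21.99/19.99)^(42/2).
= 1.10005^21 = 7.41.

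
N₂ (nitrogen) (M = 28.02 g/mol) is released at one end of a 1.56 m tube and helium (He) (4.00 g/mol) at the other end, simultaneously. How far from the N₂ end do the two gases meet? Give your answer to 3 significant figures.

0.428 m

The fronts meet when d_N₂ + d_He = L with d_N₂/d_He = √(M_He/M_N₂) (Graham's law). Here √(M_He/M_N₂) = √(4.00/28.02) = 0.3778.
With d_N₂ + d_He = 1.56 m, d_He = 1.56/(1 + 0.3778) = 1.132 m.
d_N₂ = 1.56 − 1.132 = 0.428 m.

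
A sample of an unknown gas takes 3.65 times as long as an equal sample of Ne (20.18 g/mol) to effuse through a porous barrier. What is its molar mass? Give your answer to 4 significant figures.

Since effusion rate ∝ 1/√M, t_X/t_Ne = √(M_X/M_Ne).
3.65 = √(M_X/20.18)
M_X = 20.18 × 3.65² = 20.18 × 13.32 = 268.8 g/mol

268.8 g/mol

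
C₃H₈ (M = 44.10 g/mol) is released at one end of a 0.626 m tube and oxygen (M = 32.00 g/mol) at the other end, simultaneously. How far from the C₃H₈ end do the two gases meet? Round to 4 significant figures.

The fronts meet when d_C₃H₈ + d_O₂ = L with d_C₃H₈/d_O₂ = √(M_O₂/M_C₃H₈) (Graham's law). Here √(M_O₂/M_C₃H₈) = √(32.00/44.10) = 0.8518.
With d_C₃H₈ + d_O₂ = 0.626 m, d_O₂ = 0.626/(1 + 0.8518) = 0.3380 m.
d_C₃H₈ = 0.626 − 0.3380 = 0.2880 m.

0.2880 m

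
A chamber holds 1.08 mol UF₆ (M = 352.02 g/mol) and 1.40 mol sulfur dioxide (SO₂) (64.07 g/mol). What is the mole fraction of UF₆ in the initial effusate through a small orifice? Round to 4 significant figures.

0.2476

Each component's effusion rate ∝ (its partial pressure)·(1/√M) ∝ n_i/√M_i.
x_UF₆(eff) = (n_UF₆/√M_UF₆) / (n_UF₆/√M_UF₆ + n_SO₂/√M_SO₂)
= (1.08/√352.02) / (1.08/√352.02 + 1.40/√64.07) = 0.05756/(0.05756 + 0.1749) = 0.2476.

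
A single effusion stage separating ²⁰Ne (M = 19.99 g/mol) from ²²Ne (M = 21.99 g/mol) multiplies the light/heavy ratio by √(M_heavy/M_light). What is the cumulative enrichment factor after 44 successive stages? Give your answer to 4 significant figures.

Each stage multiplies the ratio by α = √(21.99/19.99), so after 44 stages the overall factor is α^44 = (21.99/19.99)^(44/2).
= 1.10005^22 = 8.148.

8.148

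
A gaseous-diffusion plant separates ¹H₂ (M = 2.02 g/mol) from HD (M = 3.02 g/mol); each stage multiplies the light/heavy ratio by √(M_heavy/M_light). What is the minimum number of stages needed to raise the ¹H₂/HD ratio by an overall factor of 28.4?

Single-stage factor α = √(3.02/2.02), so ln α = ½ ln(1.49505) = 0.2011.
Need α^N ≥ 28.4 ⇒ N ≥ ln(28.4) / ln α = 3.346 / 0.2011 = 16.64.
So at least 17 stages are needed.

17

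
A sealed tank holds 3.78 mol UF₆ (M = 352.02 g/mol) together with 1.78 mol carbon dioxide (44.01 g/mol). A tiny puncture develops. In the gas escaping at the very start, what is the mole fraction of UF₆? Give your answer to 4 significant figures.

0.4289

Rate_i ∝ x_i/√M_i (Graham's law weighted by mole fraction), so the effusate composition follows n_i/√M_i.
So x_UF₆ in the escaping gas = (n_UF₆/√M_UF₆) / Σ(n_i/√M_i)
= (3.78/√352.02) / (3.78/√352.02 + 1.78/√44.01) = 0.2015/(0.2015 + 0.2683) = 0.4289.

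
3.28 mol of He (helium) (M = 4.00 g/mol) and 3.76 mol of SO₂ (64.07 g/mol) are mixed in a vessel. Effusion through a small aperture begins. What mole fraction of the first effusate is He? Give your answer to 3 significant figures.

Rate_i ∝ x_i/√M_i (Graham's law weighted by mole fraction), so the effusate composition follows n_i/√M_i.
x_He(eff) = (n_He/√M_He) / (n_He/√M_He + n_SO₂/√M_SO₂)
= (3.28/√4.00) / (3.28/√4.00 + 3.76/√64.07) = 1.640/(1.640 + 0.4697) = 0.777.

0.777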